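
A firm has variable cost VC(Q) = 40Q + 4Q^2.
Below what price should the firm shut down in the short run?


AVC(Q) = VC(Q)/Q = 40 + 4Q
AVC is increasing in Q, so minimum AVC is at Q -> 0+.
Min AVC = 40
The firm should shut down if P < 40.

40


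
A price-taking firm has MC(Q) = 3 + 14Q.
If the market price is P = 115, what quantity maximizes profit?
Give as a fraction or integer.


In perfect competition, profit is maximized where P = MC.
115 = 3 + 14Q
112 = 14Q
Q* = 112/14 = 8

8


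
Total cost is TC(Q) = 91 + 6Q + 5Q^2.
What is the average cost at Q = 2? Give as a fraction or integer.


TC(2) = 91 + 6*2 + 5*2^2
TC(2) = 91 + 12 + 20 = 123
AC = TC/Q = 123/2 = 123/2

123/2


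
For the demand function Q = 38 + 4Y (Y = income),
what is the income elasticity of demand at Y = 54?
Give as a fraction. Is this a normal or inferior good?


dQ/dY = 4
At Y = 54: Q = 38 + 4*54 = 254
Ey = (dQ/dY)(Y/Q) = 4 * 54 / 254 = 108/127
Since Ey > 0, this is a normal good.

108/127 (normal good)


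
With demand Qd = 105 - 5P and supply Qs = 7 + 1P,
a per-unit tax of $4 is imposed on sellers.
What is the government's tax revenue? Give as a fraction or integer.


With tax on sellers, new supply: Qs' = 7 + 1(P - 4)
= 3 + 1P
New equilibrium quantity:
Q_new = 20
Tax revenue = tax * Q_new = 4 * 20 = 80

80


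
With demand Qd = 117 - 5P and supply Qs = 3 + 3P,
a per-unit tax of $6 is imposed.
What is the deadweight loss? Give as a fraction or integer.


Pre-tax equilibrium quantity: Q* = 183/4
Post-tax equilibrium quantity: Q_tax = 69/2
Reduction in quantity: Q* - Q_tax = 45/4
DWL = (1/2) * tax * (Q* - Q_tax)
DWL = (1/2) * 6 * 45/4 = 135/4

135/4


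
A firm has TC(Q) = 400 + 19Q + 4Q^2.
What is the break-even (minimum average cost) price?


AC(Q) = 400/Q + 19 + 4Q
To minimize: dAC/dQ = -400/Q^2 + 4 = 0
Q^2 = 400/4 = 100
Q* = 10
Min AC = 400/10 + 19 + 4*10
Min AC = 40 + 19 + 40 = 99

99


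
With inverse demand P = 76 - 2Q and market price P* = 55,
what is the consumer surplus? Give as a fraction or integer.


Maximum willingness to pay (at Q=0): P_max = 76
Quantity demanded at P* = 55:
Q* = (76 - 55)/2 = 21/2
CS = (1/2) * Q* * (P_max - P*)
CS = (1/2) * 21/2 * (76 - 55)
CS = (1/2) * 21/2 * 21 = 441/4

441/4


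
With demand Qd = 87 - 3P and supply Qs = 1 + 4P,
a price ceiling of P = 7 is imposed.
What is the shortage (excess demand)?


At P = 7:
Qd = 87 - 3*7 = 66
Qs = 1 + 4*7 = 29
Shortage = Qd - Qs = 66 - 29 = 37

37


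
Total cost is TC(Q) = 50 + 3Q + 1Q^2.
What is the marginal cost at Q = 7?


MC = dTC/dQ = 3 + 2*1*Q
At Q = 7:
MC = 3 + 2*7
MC = 3 + 14 = 17

17


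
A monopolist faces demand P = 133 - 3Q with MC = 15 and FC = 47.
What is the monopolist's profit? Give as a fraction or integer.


MR = MC: 133 - 6Q = 15
Q* = 59/3
P* = 133 - 3*59/3 = 74
Profit = (P* - MC)*Q* - FC
= (74 - 15)*59/3 - 47
= 59*59/3 - 47
= 3481/3 - 47 = 3340/3

3340/3


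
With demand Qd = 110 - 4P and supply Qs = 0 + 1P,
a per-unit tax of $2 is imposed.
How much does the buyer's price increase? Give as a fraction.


With a per-unit tax, the buyer's price increase depends on relative slopes.
Supply slope: d = 1, Demand slope: b = 4
Buyer's price increase = d * tax / (b + d)
= 1 * 2 / (4 + 1)
= 2 / 5 = 2/5

2/5


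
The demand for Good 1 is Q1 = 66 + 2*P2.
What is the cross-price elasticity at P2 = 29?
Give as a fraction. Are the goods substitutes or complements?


dQ1/dP2 = 2
At P2 = 29: Q1 = 66 + 2*29 = 124
Exy = (dQ1/dP2)(P2/Q1) = 2 * 29 / 124 = 29/62
Since Exy > 0, the goods are substitutes.

29/62 (substitutes)


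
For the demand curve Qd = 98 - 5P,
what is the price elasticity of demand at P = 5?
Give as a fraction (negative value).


dQ/dP = -5
At P = 5: Q = 98 - 5*5 = 73
E = (dQ/dP)(P/Q) = (-5)(5/73) = -25/73

-25/73


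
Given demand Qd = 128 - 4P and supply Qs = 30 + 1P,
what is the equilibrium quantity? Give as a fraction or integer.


First find equilibrium price:
128 - 4P = 30 + 1P
P* = 98/5 = 98/5
Then substitute into demand:
Q* = 128 - 4 * 98/5 = 248/5

248/5


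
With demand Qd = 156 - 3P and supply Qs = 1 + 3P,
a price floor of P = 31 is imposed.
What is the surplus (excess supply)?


At P = 31:
Qd = 156 - 3*31 = 63
Qs = 1 + 3*31 = 94
Surplus = Qs - Qd = 94 - 63 = 31

31


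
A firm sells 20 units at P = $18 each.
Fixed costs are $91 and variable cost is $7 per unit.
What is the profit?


Total Revenue = P * Q = 18 * 20 = $360
Total Cost = FC + VC*Q = 91 + 7*20 = $231
Profit = TR - TC = 360 - 231 = $129

$129


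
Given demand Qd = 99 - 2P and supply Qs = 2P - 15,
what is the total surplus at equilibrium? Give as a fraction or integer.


Find equilibrium: 99 - 2P = 2P - 15
99 + 15 = 4P
P* = 114/4 = 57/2
Q* = 2*57/2 - 15 = 42
Inverse demand: P = 99/2 - Q/2, so P_max = 99/2
Inverse supply: P = 15/2 + Q/2, so P_min = 15/2
CS = (1/2) * 42 * (99/2 - 57/2) = 441
PS = (1/2) * 42 * (57/2 - 15/2) = 441
TS = CS + PS = 441 + 441 = 882

882


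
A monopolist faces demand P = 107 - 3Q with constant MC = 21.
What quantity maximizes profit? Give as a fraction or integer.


TR = P*Q = (107 - 3Q)Q = 107Q - 3Q^2
MR = dTR/dQ = 107 - 6Q
Set MR = MC:
107 - 6Q = 21
86 = 6Q
Q* = 86/6 = 43/3

43/3


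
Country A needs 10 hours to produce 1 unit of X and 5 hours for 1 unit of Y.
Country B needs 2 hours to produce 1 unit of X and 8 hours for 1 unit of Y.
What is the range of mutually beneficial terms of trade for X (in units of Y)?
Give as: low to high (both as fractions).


Opportunity cost of X for Country A = hours_X / hours_Y = 10/5 = 2 units of Y
Opportunity cost of X for Country B = hours_X / hours_Y = 2/8 = 1/4 units of Y
Terms of trade must be between the two opportunity costs.
Range: 1/4 to 2

1/4 to 2


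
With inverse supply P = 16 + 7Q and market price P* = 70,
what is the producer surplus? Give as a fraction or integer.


Minimum supply price (at Q=0): P_min = 16
Quantity supplied at P* = 70:
Q* = (70 - 16)/7 = 54/7
PS = (1/2) * Q* * (P* - P_min)
PS = (1/2) * 54/7 * (70 - 16)
PS = (1/2) * 54/7 * 54 = 1458/7

1458/7


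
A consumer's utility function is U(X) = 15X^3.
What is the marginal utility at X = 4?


MU = dU/dX = 15*3*X^(3-1)
MU = 45*X^2
At X = 4:
MU = 45 * 4^2
MU = 45 * 16 = 720

720


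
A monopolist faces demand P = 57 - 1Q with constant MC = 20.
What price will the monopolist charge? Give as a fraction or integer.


MR = 57 - 2Q
Set MR = MC: 57 - 2Q = 20
Q* = 37/2
Substitute into demand:
P* = 57 - 1*37/2 = 77/2

77/2


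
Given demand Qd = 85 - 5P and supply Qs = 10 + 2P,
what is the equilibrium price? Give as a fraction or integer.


At equilibrium, Qd = Qs.
85 - 5P = 10 + 2P
85 - 10 = 5P + 2P
75 = 7P
P* = 75/7 = 75/7

75/7


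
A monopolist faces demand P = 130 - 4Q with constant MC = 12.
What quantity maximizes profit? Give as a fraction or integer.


TR = P*Q = (130 - 4Q)Q = 130Q - 4Q^2
MR = dTR/dQ = 130 - 8Q
Set MR = MC:
130 - 8Q = 12
118 = 8Q
Q* = 118/8 = 59/4

59/4


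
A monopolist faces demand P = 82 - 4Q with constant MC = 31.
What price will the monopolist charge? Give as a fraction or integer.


MR = 82 - 8Q
Set MR = MC: 82 - 8Q = 31
Q* = 51/8
Substitute into demand:
P* = 82 - 4*51/8 = 113/2

113/2


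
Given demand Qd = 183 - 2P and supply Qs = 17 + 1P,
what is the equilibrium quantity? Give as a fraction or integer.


First find equilibrium price:
183 - 2P = 17 + 1P
P* = 166/3 = 166/3
Then substitute into demand:
Q* = 183 - 2 * 166/3 = 217/3

217/3


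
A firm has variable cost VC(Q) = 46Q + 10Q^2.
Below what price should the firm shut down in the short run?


AVC(Q) = VC(Q)/Q = 46 + 10Q
AVC is increasing in Q, so minimum AVC is at Q -> 0+.
Min AVC = 46
The firm should shut down if P < 46.

46


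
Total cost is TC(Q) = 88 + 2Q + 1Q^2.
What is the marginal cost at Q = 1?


MC = dTC/dQ = 2 + 2*1*Q
At Q = 1:
MC = 2 + 2*1
MC = 2 + 2 = 4

4


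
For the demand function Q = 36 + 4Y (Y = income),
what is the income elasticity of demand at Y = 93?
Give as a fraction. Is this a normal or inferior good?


dQ/dY = 4
At Y = 93: Q = 36 + 4*93 = 408
Ey = (dQ/dY)(Y/Q) = 4 * 93 / 408 = 31/34
Since Ey > 0, this is a normal good.

31/34 (normal good)


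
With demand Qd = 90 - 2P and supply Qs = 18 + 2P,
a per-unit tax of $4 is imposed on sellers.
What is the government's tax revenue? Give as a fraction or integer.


With tax on sellers, new supply: Qs' = 18 + 2(P - 4)
= 10 + 2P
New equilibrium quantity:
Q_new = 50
Tax revenue = tax * Q_new = 4 * 50 = 200

200


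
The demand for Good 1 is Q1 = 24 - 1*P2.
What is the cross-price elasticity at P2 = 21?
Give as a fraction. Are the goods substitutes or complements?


dQ1/dP2 = -1
At P2 = 21: Q1 = 24 - 1*21 = 3
Exy = (dQ1/dP2)(P2/Q1) = -1 * 21 / 3 = -7
Since Exy < 0, the goods are complements.

-7 (complements)


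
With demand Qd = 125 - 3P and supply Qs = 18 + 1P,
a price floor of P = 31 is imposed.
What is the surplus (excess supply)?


At P = 31:
Qd = 125 - 3*31 = 32
Qs = 18 + 1*31 = 49
Surplus = Qs - Qd = 49 - 32 = 17

17


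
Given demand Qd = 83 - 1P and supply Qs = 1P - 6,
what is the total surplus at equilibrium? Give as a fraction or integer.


Find equilibrium: 83 - 1P = 1P - 6
83 + 6 = 2P
P* = 89/2 = 89/2
Q* = 1*89/2 - 6 = 77/2
Inverse demand: P = 83 - Q/1, so P_max = 83
Inverse supply: P = 6 + Q/1, so P_min = 6
CS = (1/2) * 77/2 * (83 - 89/2) = 5929/8
PS = (1/2) * 77/2 * (89/2 - 6) = 5929/8
TS = CS + PS = 5929/8 + 5929/8 = 5929/4

5929/4


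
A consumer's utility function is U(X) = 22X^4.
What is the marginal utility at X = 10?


MU = dU/dX = 22*4*X^(4-1)
MU = 88*X^3
At X = 10:
MU = 88 * 10^3
MU = 88 * 1000 = 88000

88000


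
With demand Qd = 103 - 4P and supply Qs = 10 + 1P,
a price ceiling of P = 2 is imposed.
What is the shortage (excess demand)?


At P = 2:
Qd = 103 - 4*2 = 95
Qs = 10 + 1*2 = 12
Shortage = Qd - Qs = 95 - 12 = 83

83


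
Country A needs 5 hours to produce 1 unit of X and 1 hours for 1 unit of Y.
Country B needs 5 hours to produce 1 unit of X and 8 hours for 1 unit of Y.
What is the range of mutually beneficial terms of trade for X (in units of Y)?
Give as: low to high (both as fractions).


Opportunity cost of X for Country A = hours_X / hours_Y = 5/1 = 5 units of Y
Opportunity cost of X for Country B = hours_X / hours_Y = 5/8 = 5/8 units of Y
Terms of trade must be between the two opportunity costs.
Range: 5/8 to 5

5/8 to 5


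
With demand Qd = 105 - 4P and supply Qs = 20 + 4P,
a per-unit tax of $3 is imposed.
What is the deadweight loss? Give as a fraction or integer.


Pre-tax equilibrium quantity: Q* = 125/2
Post-tax equilibrium quantity: Q_tax = 113/2
Reduction in quantity: Q* - Q_tax = 6
DWL = (1/2) * tax * (Q* - Q_tax)
DWL = (1/2) * 3 * 6 = 9

9


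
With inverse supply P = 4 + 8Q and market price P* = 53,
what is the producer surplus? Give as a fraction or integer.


Minimum supply price (at Q=0): P_min = 4
Quantity supplied at P* = 53:
Q* = (53 - 4)/8 = 49/8
PS = (1/2) * Q* * (P* - P_min)
PS = (1/2) * 49/8 * (53 - 4)
PS = (1/2) * 49/8 * 49 = 2401/16

2401/16


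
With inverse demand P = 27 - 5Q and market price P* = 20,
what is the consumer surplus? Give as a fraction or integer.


Maximum willingness to pay (at Q=0): P_max = 27
Quantity demanded at P* = 20:
Q* = (27 - 20)/5 = 7/5
CS = (1/2) * Q* * (P_max - P*)
CS = (1/2) * 7/5 * (27 - 20)
CS = (1/2) * 7/5 * 7 = 49/10

49/10


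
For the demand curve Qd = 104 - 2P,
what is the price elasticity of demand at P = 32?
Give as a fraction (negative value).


dQ/dP = -2
At P = 32: Q = 104 - 2*32 = 40
E = (dQ/dP)(P/Q) = (-2)(32/40) = -8/5

-8/5


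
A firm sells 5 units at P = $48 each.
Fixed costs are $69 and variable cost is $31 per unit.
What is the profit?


Total Revenue = P * Q = 48 * 5 = $240
Total Cost = FC + VC*Q = 69 + 31*5 = $224
Profit = TR - TC = 240 - 224 = $16

$16


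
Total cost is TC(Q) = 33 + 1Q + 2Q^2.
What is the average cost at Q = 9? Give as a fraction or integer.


TC(9) = 33 + 1*9 + 2*9^2
TC(9) = 33 + 9 + 162 = 204
AC = TC/Q = 204/9 = 68/3

68/3


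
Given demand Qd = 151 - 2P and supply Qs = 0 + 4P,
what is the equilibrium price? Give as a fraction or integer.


At equilibrium, Qd = Qs.
151 - 2P = 0 + 4P
151 - 0 = 2P + 4P
151 = 6P
P* = 151/6 = 151/6

151/6


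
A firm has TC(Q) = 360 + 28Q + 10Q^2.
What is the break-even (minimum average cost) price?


AC(Q) = 360/Q + 28 + 10Q
To minimize: dAC/dQ = -360/Q^2 + 10 = 0
Q^2 = 360/10 = 36
Q* = 6
Min AC = 360/6 + 28 + 10*6
Min AC = 60 + 28 + 60 = 148

148


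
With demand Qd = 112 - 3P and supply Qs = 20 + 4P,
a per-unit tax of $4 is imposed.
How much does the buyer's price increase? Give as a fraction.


With a per-unit tax, the buyer's price increase depends on relative slopes.
Supply slope: d = 4, Demand slope: b = 3
Buyer's price increase = d * tax / (b + d)
= 4 * 4 / (3 + 4)
= 16 / 7 = 16/7

16/7


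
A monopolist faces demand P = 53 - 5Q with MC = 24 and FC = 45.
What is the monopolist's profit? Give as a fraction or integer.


MR = MC: 53 - 10Q = 24
Q* = 29/10
P* = 53 - 5*29/10 = 77/2
Profit = (P* - MC)*Q* - FC
= (77/2 - 24)*29/10 - 45
= 29/2*29/10 - 45
= 841/20 - 45 = -59/20

-59/20


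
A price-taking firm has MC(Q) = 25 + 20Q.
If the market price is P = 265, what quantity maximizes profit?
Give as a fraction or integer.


In perfect competition, profit is maximized where P = MC.
265 = 25 + 20Q
240 = 20Q
Q* = 240/20 = 12

12


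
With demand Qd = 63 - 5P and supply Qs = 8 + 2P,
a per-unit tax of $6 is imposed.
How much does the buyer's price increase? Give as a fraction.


With a per-unit tax, the buyer's price increase depends on relative slopes.
Supply slope: d = 2, Demand slope: b = 5
Buyer's price increase = d * tax / (b + d)
= 2 * 6 / (5 + 2)
= 12 / 7 = 12/7

12/7


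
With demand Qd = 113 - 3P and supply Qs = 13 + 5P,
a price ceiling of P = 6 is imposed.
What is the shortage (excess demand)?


At P = 6:
Qd = 113 - 3*6 = 95
Qs = 13 + 5*6 = 43
Shortage = Qd - Qs = 95 - 43 = 52

52


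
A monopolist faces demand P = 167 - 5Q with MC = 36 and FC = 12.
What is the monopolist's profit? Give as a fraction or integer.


MR = MC: 167 - 10Q = 36
Q* = 131/10
P* = 167 - 5*131/10 = 203/2
Profit = (P* - MC)*Q* - FC
= (203/2 - 36)*131/10 - 12
= 131/2*131/10 - 12
= 17161/20 - 12 = 16921/20

16921/20


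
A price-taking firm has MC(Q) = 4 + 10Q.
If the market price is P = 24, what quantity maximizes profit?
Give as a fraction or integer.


In perfect competition, profit is maximized where P = MC.
24 = 4 + 10Q
20 = 10Q
Q* = 20/10 = 2

2


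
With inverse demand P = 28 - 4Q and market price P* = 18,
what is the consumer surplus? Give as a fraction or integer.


Maximum willingness to pay (at Q=0): P_max = 28
Quantity demanded at P* = 18:
Q* = (28 - 18)/4 = 5/2
CS = (1/2) * Q* * (P_max - P*)
CS = (1/2) * 5/2 * (28 - 18)
CS = (1/2) * 5/2 * 10 = 25/2

25/2


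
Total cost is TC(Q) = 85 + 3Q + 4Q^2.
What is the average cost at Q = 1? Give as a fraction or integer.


TC(1) = 85 + 3*1 + 4*1^2
TC(1) = 85 + 3 + 4 = 92
AC = TC/Q = 92/1 = 92

92


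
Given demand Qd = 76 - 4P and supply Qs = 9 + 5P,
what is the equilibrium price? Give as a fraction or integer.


At equilibrium, Qd = Qs.
76 - 4P = 9 + 5P
76 - 9 = 4P + 5P
67 = 9P
P* = 67/9 = 67/9

67/9


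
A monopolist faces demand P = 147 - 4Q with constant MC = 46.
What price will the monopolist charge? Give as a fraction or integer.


MR = 147 - 8Q
Set MR = MC: 147 - 8Q = 46
Q* = 101/8
Substitute into demand:
P* = 147 - 4*101/8 = 193/2

193/2


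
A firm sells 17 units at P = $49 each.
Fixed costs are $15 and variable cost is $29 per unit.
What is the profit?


Total Revenue = P * Q = 49 * 17 = $833
Total Cost = FC + VC*Q = 15 + 29*17 = $508
Profit = TR - TC = 833 - 508 = $325

$325


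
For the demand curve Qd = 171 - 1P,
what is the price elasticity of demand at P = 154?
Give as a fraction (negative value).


dQ/dP = -1
At P = 154: Q = 171 - 1*154 = 17
E = (dQ/dP)(P/Q) = (-1)(154/17) = -154/17

-154/17


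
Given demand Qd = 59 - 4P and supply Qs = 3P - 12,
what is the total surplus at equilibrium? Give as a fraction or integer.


Find equilibrium: 59 - 4P = 3P - 12
59 + 12 = 7P
P* = 71/7 = 71/7
Q* = 3*71/7 - 12 = 129/7
Inverse demand: P = 59/4 - Q/4, so P_max = 59/4
Inverse supply: P = 4 + Q/3, so P_min = 4
CS = (1/2) * 129/7 * (59/4 - 71/7) = 16641/392
PS = (1/2) * 129/7 * (71/7 - 4) = 5547/98
TS = CS + PS = 16641/392 + 5547/98 = 5547/56

5547/56


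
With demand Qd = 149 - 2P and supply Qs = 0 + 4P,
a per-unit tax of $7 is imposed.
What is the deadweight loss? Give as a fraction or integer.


Pre-tax equilibrium quantity: Q* = 298/3
Post-tax equilibrium quantity: Q_tax = 90
Reduction in quantity: Q* - Q_tax = 28/3
DWL = (1/2) * tax * (Q* - Q_tax)
DWL = (1/2) * 7 * 28/3 = 98/3

98/3


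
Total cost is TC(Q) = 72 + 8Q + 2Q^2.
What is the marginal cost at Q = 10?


MC = dTC/dQ = 8 + 2*2*Q
At Q = 10:
MC = 8 + 4*10
MC = 8 + 40 = 48

48


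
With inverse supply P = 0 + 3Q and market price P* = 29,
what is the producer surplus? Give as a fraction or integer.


Minimum supply price (at Q=0): P_min = 0
Quantity supplied at P* = 29:
Q* = (29 - 0)/3 = 29/3
PS = (1/2) * Q* * (P* - P_min)
PS = (1/2) * 29/3 * (29 - 0)
PS = (1/2) * 29/3 * 29 = 841/6

841/6


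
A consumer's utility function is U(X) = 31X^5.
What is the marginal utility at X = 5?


MU = dU/dX = 31*5*X^(5-1)
MU = 155*X^4
At X = 5:
MU = 155 * 5^4
MU = 155 * 625 = 96875

96875


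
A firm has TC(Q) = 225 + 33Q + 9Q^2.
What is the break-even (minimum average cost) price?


AC(Q) = 225/Q + 33 + 9Q
To minimize: dAC/dQ = -225/Q^2 + 9 = 0
Q^2 = 225/9 = 25
Q* = 5
Min AC = 225/5 + 33 + 9*5
Min AC = 45 + 33 + 45 = 123

123


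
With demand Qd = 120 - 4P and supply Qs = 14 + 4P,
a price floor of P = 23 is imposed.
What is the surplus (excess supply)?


At P = 23:
Qd = 120 - 4*23 = 28
Qs = 14 + 4*23 = 106
Surplus = Qs - Qd = 106 - 28 = 78

78


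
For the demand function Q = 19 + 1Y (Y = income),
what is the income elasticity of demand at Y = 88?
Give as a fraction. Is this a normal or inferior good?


dQ/dY = 1
At Y = 88: Q = 19 + 1*88 = 107
Ey = (dQ/dY)(Y/Q) = 1 * 88 / 107 = 88/107
Since Ey > 0, this is a normal good.

88/107 (normal good)


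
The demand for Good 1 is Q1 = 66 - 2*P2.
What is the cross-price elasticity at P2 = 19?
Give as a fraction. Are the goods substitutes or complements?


dQ1/dP2 = -2
At P2 = 19: Q1 = 66 - 2*19 = 28
Exy = (dQ1/dP2)(P2/Q1) = -2 * 19 / 28 = -19/14
Since Exy < 0, the goods are complements.

-19/14 (complements)


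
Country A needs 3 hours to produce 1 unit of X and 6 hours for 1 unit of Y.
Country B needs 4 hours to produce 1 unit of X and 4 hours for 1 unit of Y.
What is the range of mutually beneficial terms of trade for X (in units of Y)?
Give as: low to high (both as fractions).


Opportunity cost of X for Country A = hours_X / hours_Y = 3/6 = 1/2 units of Y
Opportunity cost of X for Country B = hours_X / hours_Y = 4/4 = 1 units of Y
Terms of trade must be between the two opportunity costs.
Range: 1/2 to 1

1/2 to 1


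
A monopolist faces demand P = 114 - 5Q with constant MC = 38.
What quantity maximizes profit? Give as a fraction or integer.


TR = P*Q = (114 - 5Q)Q = 114Q - 5Q^2
MR = dTR/dQ = 114 - 10Q
Set MR = MC:
114 - 10Q = 38
76 = 10Q
Q* = 76/10 = 38/5

38/5


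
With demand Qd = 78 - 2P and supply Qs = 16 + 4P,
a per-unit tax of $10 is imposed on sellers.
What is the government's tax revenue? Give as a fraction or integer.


With tax on sellers, new supply: Qs' = 16 + 4(P - 10)
= 4P - 24
New equilibrium quantity:
Q_new = 44
Tax revenue = tax * Q_new = 10 * 44 = 440

440


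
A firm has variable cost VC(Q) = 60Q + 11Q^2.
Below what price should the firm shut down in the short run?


AVC(Q) = VC(Q)/Q = 60 + 11Q
AVC is increasing in Q, so minimum AVC is at Q -> 0+.
Min AVC = 60
The firm should shut down if P < 60.

60


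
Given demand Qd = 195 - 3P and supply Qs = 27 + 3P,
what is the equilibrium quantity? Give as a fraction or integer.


First find equilibrium price:
195 - 3P = 27 + 3P
P* = 168/6 = 28
Then substitute into demand:
Q* = 195 - 3 * 28 = 111

111


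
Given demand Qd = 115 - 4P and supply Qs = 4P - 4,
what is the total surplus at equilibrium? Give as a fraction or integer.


Find equilibrium: 115 - 4P = 4P - 4
115 + 4 = 8P
P* = 119/8 = 119/8
Q* = 4*119/8 - 4 = 111/2
Inverse demand: P = 115/4 - Q/4, so P_max = 115/4
Inverse supply: P = 1 + Q/4, so P_min = 1
CS = (1/2) * 111/2 * (115/4 - 119/8) = 12321/32
PS = (1/2) * 111/2 * (119/8 - 1) = 12321/32
TS = CS + PS = 12321/32 + 12321/32 = 12321/16

12321/16


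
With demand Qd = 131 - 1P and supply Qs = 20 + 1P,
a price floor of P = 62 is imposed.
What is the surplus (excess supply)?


At P = 62:
Qd = 131 - 1*62 = 69
Qs = 20 + 1*62 = 82
Surplus = Qs - Qd = 82 - 69 = 13

13


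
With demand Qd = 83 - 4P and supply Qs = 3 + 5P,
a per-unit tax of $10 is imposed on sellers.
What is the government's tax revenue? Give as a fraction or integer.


With tax on sellers, new supply: Qs' = 3 + 5(P - 10)
= 5P - 47
New equilibrium quantity:
Q_new = 227/9
Tax revenue = tax * Q_new = 10 * 227/9 = 2270/9

2270/9


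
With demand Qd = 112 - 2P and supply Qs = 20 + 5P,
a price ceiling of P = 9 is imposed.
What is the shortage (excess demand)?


At P = 9:
Qd = 112 - 2*9 = 94
Qs = 20 + 5*9 = 65
Shortage = Qd - Qs = 94 - 65 = 29

29


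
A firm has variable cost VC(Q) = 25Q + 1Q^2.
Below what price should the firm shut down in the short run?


AVC(Q) = VC(Q)/Q = 25 + 1Q
AVC is increasing in Q, so minimum AVC is at Q -> 0+.
Min AVC = 25
The firm should shut down if P < 25.

25


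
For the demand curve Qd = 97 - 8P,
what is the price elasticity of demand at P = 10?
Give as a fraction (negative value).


dQ/dP = -8
At P = 10: Q = 97 - 8*10 = 17
E = (dQ/dP)(P/Q) = (-8)(10/17) = -80/17

-80/17


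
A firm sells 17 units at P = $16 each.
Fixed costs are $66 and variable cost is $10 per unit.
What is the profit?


Total Revenue = P * Q = 16 * 17 = $272
Total Cost = FC + VC*Q = 66 + 10*17 = $236
Profit = TR - TC = 272 - 236 = $36

$36


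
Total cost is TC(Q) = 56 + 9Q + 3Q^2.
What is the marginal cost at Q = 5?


MC = dTC/dQ = 9 + 2*3*Q
At Q = 5:
MC = 9 + 6*5
MC = 9 + 30 = 39

39


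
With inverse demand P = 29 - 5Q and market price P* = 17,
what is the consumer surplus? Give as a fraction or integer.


Maximum willingness to pay (at Q=0): P_max = 29
Quantity demanded at P* = 17:
Q* = (29 - 17)/5 = 12/5
CS = (1/2) * Q* * (P_max - P*)
CS = (1/2) * 12/5 * (29 - 17)
CS = (1/2) * 12/5 * 12 = 72/5

72/5


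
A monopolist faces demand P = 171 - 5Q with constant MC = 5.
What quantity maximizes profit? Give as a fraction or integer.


TR = P*Q = (171 - 5Q)Q = 171Q - 5Q^2
MR = dTR/dQ = 171 - 10Q
Set MR = MC:
171 - 10Q = 5
166 = 10Q
Q* = 166/10 = 83/5

83/5


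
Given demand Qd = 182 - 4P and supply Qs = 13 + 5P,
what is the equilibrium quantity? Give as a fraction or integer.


First find equilibrium price:
182 - 4P = 13 + 5P
P* = 169/9 = 169/9
Then substitute into demand:
Q* = 182 - 4 * 169/9 = 962/9

962/9


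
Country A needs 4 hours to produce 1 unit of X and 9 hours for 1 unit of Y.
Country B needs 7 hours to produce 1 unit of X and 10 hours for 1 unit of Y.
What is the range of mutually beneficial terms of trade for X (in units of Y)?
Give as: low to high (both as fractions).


Opportunity cost of X for Country A = hours_X / hours_Y = 4/9 = 4/9 units of Y
Opportunity cost of X for Country B = hours_X / hours_Y = 7/10 = 7/10 units of Y
Terms of trade must be between the two opportunity costs.
Range: 4/9 to 7/10

4/9 to 7/10


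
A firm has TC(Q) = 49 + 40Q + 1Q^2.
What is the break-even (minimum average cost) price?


AC(Q) = 49/Q + 40 + 1Q
To minimize: dAC/dQ = -49/Q^2 + 1 = 0
Q^2 = 49/1 = 49
Q* = 7
Min AC = 49/7 + 40 + 1*7
Min AC = 7 + 40 + 7 = 54

54


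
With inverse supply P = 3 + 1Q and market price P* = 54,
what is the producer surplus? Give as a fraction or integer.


Minimum supply price (at Q=0): P_min = 3
Quantity supplied at P* = 54:
Q* = (54 - 3)/1 = 51
PS = (1/2) * Q* * (P* - P_min)
PS = (1/2) * 51 * (54 - 3)
PS = (1/2) * 51 * 51 = 2601/2

2601/2


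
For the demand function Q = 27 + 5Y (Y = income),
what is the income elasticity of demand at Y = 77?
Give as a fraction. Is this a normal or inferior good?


dQ/dY = 5
At Y = 77: Q = 27 + 5*77 = 412
Ey = (dQ/dY)(Y/Q) = 5 * 77 / 412 = 385/412
Since Ey > 0, this is a normal good.

385/412 (normal good)


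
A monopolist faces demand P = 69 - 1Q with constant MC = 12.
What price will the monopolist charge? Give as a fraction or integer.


MR = 69 - 2Q
Set MR = MC: 69 - 2Q = 12
Q* = 57/2
Substitute into demand:
P* = 69 - 1*57/2 = 81/2

81/2


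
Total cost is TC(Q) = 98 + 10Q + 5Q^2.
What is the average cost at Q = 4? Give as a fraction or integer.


TC(4) = 98 + 10*4 + 5*4^2
TC(4) = 98 + 40 + 80 = 218
AC = TC/Q = 218/4 = 109/2

109/2


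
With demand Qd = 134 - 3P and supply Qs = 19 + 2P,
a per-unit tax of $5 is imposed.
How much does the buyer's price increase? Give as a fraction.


With a per-unit tax, the buyer's price increase depends on relative slopes.
Supply slope: d = 2, Demand slope: b = 3
Buyer's price increase = d * tax / (b + d)
= 2 * 5 / (3 + 2)
= 10 / 5 = 2

2


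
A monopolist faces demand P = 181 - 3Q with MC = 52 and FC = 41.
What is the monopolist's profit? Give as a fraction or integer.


MR = MC: 181 - 6Q = 52
Q* = 43/2
P* = 181 - 3*43/2 = 233/2
Profit = (P* - MC)*Q* - FC
= (233/2 - 52)*43/2 - 41
= 129/2*43/2 - 41
= 5547/4 - 41 = 5383/4

5383/4


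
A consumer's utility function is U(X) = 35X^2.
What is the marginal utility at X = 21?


MU = dU/dX = 35*2*X^(2-1)
MU = 70*X^1
At X = 21:
MU = 70 * 21^1
MU = 70 * 21 = 1470

1470


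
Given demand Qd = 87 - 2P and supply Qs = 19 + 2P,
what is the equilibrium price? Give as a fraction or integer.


At equilibrium, Qd = Qs.
87 - 2P = 19 + 2P
87 - 19 = 2P + 2P
68 = 4P
P* = 68/4 = 17

17


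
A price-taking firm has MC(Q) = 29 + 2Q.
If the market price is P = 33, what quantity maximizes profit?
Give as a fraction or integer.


In perfect competition, profit is maximized where P = MC.
33 = 29 + 2Q
4 = 2Q
Q* = 4/2 = 2

2


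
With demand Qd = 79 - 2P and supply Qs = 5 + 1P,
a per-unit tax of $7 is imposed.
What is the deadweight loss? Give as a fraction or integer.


Pre-tax equilibrium quantity: Q* = 89/3
Post-tax equilibrium quantity: Q_tax = 25
Reduction in quantity: Q* - Q_tax = 14/3
DWL = (1/2) * tax * (Q* - Q_tax)
DWL = (1/2) * 7 * 14/3 = 49/3

49/3


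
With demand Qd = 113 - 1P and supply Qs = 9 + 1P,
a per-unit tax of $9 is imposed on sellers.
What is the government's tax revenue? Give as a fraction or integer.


With tax on sellers, new supply: Qs' = 9 + 1(P - 9)
= 0 + 1P
New equilibrium quantity:
Q_new = 113/2
Tax revenue = tax * Q_new = 9 * 113/2 = 1017/2

1017/2


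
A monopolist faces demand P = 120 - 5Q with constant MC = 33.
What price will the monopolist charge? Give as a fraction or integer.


MR = 120 - 10Q
Set MR = MC: 120 - 10Q = 33
Q* = 87/10
Substitute into demand:
P* = 120 - 5*87/10 = 153/2

153/2


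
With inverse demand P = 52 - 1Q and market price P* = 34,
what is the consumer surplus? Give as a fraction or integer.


Maximum willingness to pay (at Q=0): P_max = 52
Quantity demanded at P* = 34:
Q* = (52 - 34)/1 = 18
CS = (1/2) * Q* * (P_max - P*)
CS = (1/2) * 18 * (52 - 34)
CS = (1/2) * 18 * 18 = 162

162


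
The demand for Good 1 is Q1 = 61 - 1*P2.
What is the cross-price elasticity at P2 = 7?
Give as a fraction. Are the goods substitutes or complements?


dQ1/dP2 = -1
At P2 = 7: Q1 = 61 - 1*7 = 54
Exy = (dQ1/dP2)(P2/Q1) = -1 * 7 / 54 = -7/54
Since Exy < 0, the goods are complements.

-7/54 (complements)


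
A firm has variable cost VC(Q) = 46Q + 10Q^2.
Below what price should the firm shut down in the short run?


AVC(Q) = VC(Q)/Q = 46 + 10Q
AVC is increasing in Q, so minimum AVC is at Q -> 0+.
Min AVC = 46
The firm should shut down if P < 46.

46


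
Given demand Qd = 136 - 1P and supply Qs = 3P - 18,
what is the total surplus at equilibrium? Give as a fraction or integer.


Find equilibrium: 136 - 1P = 3P - 18
136 + 18 = 4P
P* = 154/4 = 77/2
Q* = 3*77/2 - 18 = 195/2
Inverse demand: P = 136 - Q/1, so P_max = 136
Inverse supply: P = 6 + Q/3, so P_min = 6
CS = (1/2) * 195/2 * (136 - 77/2) = 38025/8
PS = (1/2) * 195/2 * (77/2 - 6) = 12675/8
TS = CS + PS = 38025/8 + 12675/8 = 12675/2

12675/2


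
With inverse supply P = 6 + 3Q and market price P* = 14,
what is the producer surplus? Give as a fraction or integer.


Minimum supply price (at Q=0): P_min = 6
Quantity supplied at P* = 14:
Q* = (14 - 6)/3 = 8/3
PS = (1/2) * Q* * (P* - P_min)
PS = (1/2) * 8/3 * (14 - 6)
PS = (1/2) * 8/3 * 8 = 32/3

32/3


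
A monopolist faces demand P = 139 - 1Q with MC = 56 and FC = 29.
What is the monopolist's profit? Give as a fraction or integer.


MR = MC: 139 - 2Q = 56
Q* = 83/2
P* = 139 - 1*83/2 = 195/2
Profit = (P* - MC)*Q* - FC
= (195/2 - 56)*83/2 - 29
= 83/2*83/2 - 29
= 6889/4 - 29 = 6773/4

6773/4


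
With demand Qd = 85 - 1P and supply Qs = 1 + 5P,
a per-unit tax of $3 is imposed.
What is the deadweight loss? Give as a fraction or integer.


Pre-tax equilibrium quantity: Q* = 71
Post-tax equilibrium quantity: Q_tax = 137/2
Reduction in quantity: Q* - Q_tax = 5/2
DWL = (1/2) * tax * (Q* - Q_tax)
DWL = (1/2) * 3 * 5/2 = 15/4

15/4


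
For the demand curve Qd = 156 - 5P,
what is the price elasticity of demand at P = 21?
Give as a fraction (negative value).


dQ/dP = -5
At P = 21: Q = 156 - 5*21 = 51
E = (dQ/dP)(P/Q) = (-5)(21/51) = -35/17

-35/17


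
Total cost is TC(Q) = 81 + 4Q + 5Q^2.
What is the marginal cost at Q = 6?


MC = dTC/dQ = 4 + 2*5*Q
At Q = 6:
MC = 4 + 10*6
MC = 4 + 60 = 64

64


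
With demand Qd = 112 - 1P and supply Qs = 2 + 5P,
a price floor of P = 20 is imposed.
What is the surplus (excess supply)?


At P = 20:
Qd = 112 - 1*20 = 92
Qs = 2 + 5*20 = 102
Surplus = Qs - Qd = 102 - 92 = 10

10


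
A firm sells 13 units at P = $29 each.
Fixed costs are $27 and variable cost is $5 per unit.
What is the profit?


Total Revenue = P * Q = 29 * 13 = $377
Total Cost = FC + VC*Q = 27 + 5*13 = $92
Profit = TR - TC = 377 - 92 = $285

$285


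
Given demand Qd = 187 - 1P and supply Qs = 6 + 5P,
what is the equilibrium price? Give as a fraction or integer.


At equilibrium, Qd = Qs.
187 - 1P = 6 + 5P
187 - 6 = 1P + 5P
181 = 6P
P* = 181/6 = 181/6

181/6


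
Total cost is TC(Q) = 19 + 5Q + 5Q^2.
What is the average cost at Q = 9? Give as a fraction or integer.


TC(9) = 19 + 5*9 + 5*9^2
TC(9) = 19 + 45 + 405 = 469
AC = TC/Q = 469/9 = 469/9

469/9


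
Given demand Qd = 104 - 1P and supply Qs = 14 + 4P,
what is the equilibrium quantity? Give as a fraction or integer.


First find equilibrium price:
104 - 1P = 14 + 4P
P* = 90/5 = 18
Then substitute into demand:
Q* = 104 - 1 * 18 = 86

86


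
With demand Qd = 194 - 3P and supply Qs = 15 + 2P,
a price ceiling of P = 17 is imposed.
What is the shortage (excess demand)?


At P = 17:
Qd = 194 - 3*17 = 143
Qs = 15 + 2*17 = 49
Shortage = Qd - Qs = 143 - 49 = 94

94


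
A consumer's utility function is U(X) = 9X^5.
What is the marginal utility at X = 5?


MU = dU/dX = 9*5*X^(5-1)
MU = 45*X^4
At X = 5:
MU = 45 * 5^4
MU = 45 * 625 = 28125

28125


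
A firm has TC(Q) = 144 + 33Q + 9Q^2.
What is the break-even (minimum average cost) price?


AC(Q) = 144/Q + 33 + 9Q
To minimize: dAC/dQ = -144/Q^2 + 9 = 0
Q^2 = 144/9 = 16
Q* = 4
Min AC = 144/4 + 33 + 9*4
Min AC = 36 + 33 + 36 = 105

105


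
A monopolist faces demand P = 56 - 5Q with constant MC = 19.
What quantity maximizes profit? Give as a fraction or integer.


TR = P*Q = (56 - 5Q)Q = 56Q - 5Q^2
MR = dTR/dQ = 56 - 10Q
Set MR = MC:
56 - 10Q = 19
37 = 10Q
Q* = 37/10 = 37/10

37/10


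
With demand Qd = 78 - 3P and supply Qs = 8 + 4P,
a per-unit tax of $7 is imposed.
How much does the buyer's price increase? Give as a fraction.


With a per-unit tax, the buyer's price increase depends on relative slopes.
Supply slope: d = 4, Demand slope: b = 3
Buyer's price increase = d * tax / (b + d)
= 4 * 7 / (3 + 4)
= 28 / 7 = 4

4


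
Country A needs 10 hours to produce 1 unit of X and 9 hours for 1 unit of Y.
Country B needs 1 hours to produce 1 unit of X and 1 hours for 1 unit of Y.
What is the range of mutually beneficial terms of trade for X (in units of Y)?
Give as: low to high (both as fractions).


Opportunity cost of X for Country A = hours_X / hours_Y = 10/9 = 10/9 units of Y
Opportunity cost of X for Country B = hours_X / hours_Y = 1/1 = 1 units of Y
Terms of trade must be between the two opportunity costs.
Range: 1 to 10/9

1 to 10/9


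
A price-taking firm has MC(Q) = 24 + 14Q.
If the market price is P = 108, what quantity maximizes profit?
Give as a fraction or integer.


In perfect competition, profit is maximized where P = MC.
108 = 24 + 14Q
84 = 14Q
Q* = 84/14 = 6

6


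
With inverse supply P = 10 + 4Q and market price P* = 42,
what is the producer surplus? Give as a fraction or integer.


Minimum supply price (at Q=0): P_min = 10
Quantity supplied at P* = 42:
Q* = (42 - 10)/4 = 8
PS = (1/2) * Q* * (P* - P_min)
PS = (1/2) * 8 * (42 - 10)
PS = (1/2) * 8 * 32 = 128

128


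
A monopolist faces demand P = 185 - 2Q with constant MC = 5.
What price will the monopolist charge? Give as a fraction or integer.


MR = 185 - 4Q
Set MR = MC: 185 - 4Q = 5
Q* = 45
Substitute into demand:
P* = 185 - 2*45 = 95

95


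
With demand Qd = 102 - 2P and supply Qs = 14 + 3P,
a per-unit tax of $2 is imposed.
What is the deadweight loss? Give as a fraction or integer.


Pre-tax equilibrium quantity: Q* = 334/5
Post-tax equilibrium quantity: Q_tax = 322/5
Reduction in quantity: Q* - Q_tax = 12/5
DWL = (1/2) * tax * (Q* - Q_tax)
DWL = (1/2) * 2 * 12/5 = 12/5

12/5


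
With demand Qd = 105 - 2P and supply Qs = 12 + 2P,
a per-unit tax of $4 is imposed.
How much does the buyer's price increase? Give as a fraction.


With a per-unit tax, the buyer's price increase depends on relative slopes.
Supply slope: d = 2, Demand slope: b = 2
Buyer's price increase = d * tax / (b + d)
= 2 * 4 / (2 + 2)
= 8 / 4 = 2

2


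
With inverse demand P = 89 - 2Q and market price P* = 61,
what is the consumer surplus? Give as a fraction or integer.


Maximum willingness to pay (at Q=0): P_max = 89
Quantity demanded at P* = 61:
Q* = (89 - 61)/2 = 14
CS = (1/2) * Q* * (P_max - P*)
CS = (1/2) * 14 * (89 - 61)
CS = (1/2) * 14 * 28 = 196

196


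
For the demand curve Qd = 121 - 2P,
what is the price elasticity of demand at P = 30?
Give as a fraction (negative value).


dQ/dP = -2
At P = 30: Q = 121 - 2*30 = 61
E = (dQ/dP)(P/Q) = (-2)(30/61) = -60/61

-60/61


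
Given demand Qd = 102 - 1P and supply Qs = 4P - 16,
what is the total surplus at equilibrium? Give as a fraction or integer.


Find equilibrium: 102 - 1P = 4P - 16
102 + 16 = 5P
P* = 118/5 = 118/5
Q* = 4*118/5 - 16 = 392/5
Inverse demand: P = 102 - Q/1, so P_max = 102
Inverse supply: P = 4 + Q/4, so P_min = 4
CS = (1/2) * 392/5 * (102 - 118/5) = 76832/25
PS = (1/2) * 392/5 * (118/5 - 4) = 19208/25
TS = CS + PS = 76832/25 + 19208/25 = 19208/5

19208/5


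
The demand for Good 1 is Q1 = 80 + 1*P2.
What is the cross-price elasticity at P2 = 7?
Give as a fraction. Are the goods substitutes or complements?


dQ1/dP2 = 1
At P2 = 7: Q1 = 80 + 1*7 = 87
Exy = (dQ1/dP2)(P2/Q1) = 1 * 7 / 87 = 7/87
Since Exy > 0, the goods are substitutes.

7/87 (substitutes)


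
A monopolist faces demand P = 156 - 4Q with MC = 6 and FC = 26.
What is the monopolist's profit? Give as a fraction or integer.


MR = MC: 156 - 8Q = 6
Q* = 75/4
P* = 156 - 4*75/4 = 81
Profit = (P* - MC)*Q* - FC
= (81 - 6)*75/4 - 26
= 75*75/4 - 26
= 5625/4 - 26 = 5521/4

5521/4


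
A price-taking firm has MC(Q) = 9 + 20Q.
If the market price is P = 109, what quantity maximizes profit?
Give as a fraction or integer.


In perfect competition, profit is maximized where P = MC.
109 = 9 + 20Q
100 = 20Q
Q* = 100/20 = 5

5


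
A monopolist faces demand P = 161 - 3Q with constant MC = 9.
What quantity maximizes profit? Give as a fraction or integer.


TR = P*Q = (161 - 3Q)Q = 161Q - 3Q^2
MR = dTR/dQ = 161 - 6Q
Set MR = MC:
161 - 6Q = 9
152 = 6Q
Q* = 152/6 = 76/3

76/3


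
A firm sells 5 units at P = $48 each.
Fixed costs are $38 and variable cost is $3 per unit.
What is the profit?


Total Revenue = P * Q = 48 * 5 = $240
Total Cost = FC + VC*Q = 38 + 3*5 = $53
Profit = TR - TC = 240 - 53 = $187

$187


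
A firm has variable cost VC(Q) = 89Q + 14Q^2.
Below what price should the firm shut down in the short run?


AVC(Q) = VC(Q)/Q = 89 + 14Q
AVC is increasing in Q, so minimum AVC is at Q -> 0+.
Min AVC = 89
The firm should shut down if P < 89.

89


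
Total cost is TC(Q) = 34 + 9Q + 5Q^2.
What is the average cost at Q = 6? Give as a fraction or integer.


TC(6) = 34 + 9*6 + 5*6^2
TC(6) = 34 + 54 + 180 = 268
AC = TC/Q = 268/6 = 134/3

134/3


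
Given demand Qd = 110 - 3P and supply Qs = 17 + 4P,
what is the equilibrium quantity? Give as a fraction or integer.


First find equilibrium price:
110 - 3P = 17 + 4P
P* = 93/7 = 93/7
Then substitute into demand:
Q* = 110 - 3 * 93/7 = 491/7

491/7


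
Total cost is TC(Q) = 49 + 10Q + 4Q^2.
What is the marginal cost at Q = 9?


MC = dTC/dQ = 10 + 2*4*Q
At Q = 9:
MC = 10 + 8*9
MC = 10 + 72 = 82

82


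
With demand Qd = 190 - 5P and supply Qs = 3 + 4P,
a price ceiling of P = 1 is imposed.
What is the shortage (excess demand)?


At P = 1:
Qd = 190 - 5*1 = 185
Qs = 3 + 4*1 = 7
Shortage = Qd - Qs = 185 - 7 = 178

178


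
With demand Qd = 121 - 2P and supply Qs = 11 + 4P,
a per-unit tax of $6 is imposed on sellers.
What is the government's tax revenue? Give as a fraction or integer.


With tax on sellers, new supply: Qs' = 11 + 4(P - 6)
= 4P - 13
New equilibrium quantity:
Q_new = 229/3
Tax revenue = tax * Q_new = 6 * 229/3 = 458

458


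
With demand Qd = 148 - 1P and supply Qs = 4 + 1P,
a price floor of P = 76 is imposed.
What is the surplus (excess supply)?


At P = 76:
Qd = 148 - 1*76 = 72
Qs = 4 + 1*76 = 80
Surplus = Qs - Qd = 80 - 72 = 8

8


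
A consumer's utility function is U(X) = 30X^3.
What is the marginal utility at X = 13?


MU = dU/dX = 30*3*X^(3-1)
MU = 90*X^2
At X = 13:
MU = 90 * 13^2
MU = 90 * 169 = 15210

15210


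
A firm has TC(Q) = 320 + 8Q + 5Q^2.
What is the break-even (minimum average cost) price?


AC(Q) = 320/Q + 8 + 5Q
To minimize: dAC/dQ = -320/Q^2 + 5 = 0
Q^2 = 320/5 = 64
Q* = 8
Min AC = 320/8 + 8 + 5*8
Min AC = 40 + 8 + 40 = 88

88


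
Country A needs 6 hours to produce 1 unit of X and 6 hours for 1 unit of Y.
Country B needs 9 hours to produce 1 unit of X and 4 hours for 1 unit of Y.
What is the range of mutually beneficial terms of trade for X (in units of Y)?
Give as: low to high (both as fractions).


Opportunity cost of X for Country A = hours_X / hours_Y = 6/6 = 1 units of Y
Opportunity cost of X for Country B = hours_X / hours_Y = 9/4 = 9/4 units of Y
Terms of trade must be between the two opportunity costs.
Range: 1 to 9/4

1 to 9/4


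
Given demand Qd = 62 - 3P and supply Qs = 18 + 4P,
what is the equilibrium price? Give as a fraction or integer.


At equilibrium, Qd = Qs.
62 - 3P = 18 + 4P
62 - 18 = 3P + 4P
44 = 7P
P* = 44/7 = 44/7

44/7


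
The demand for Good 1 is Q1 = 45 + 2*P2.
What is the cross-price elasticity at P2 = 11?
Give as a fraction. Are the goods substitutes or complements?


dQ1/dP2 = 2
At P2 = 11: Q1 = 45 + 2*11 = 67
Exy = (dQ1/dP2)(P2/Q1) = 2 * 11 / 67 = 22/67
Since Exy > 0, the goods are substitutes.

22/67 (substitutes)
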